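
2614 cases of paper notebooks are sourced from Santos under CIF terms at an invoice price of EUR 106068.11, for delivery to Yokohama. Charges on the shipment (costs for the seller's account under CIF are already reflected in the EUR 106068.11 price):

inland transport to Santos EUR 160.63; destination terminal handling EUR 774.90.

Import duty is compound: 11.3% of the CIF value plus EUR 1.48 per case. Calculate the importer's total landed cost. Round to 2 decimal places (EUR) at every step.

CIF: the seller pays costs through ocean freight and marine insurance to the destination port.
Already in the invoice (seller's account under CIF): inland to port — exclude.
The CIF price already equals the CIF value: 106068.11
Ad valorem component: 106068.11 × 11.3% = 11985.70
Specific component: 2614 × 1.48 = 3868.72
Import duty = 11985.70 + 3868.72 = 15854.42
Buyer bears: destination terminal 774.90 + duty 15854.42 = 16629.32
Landed cost = invoice 106068.11 + 16629.32 = 122697.43

Total landed cost: EUR 122697.43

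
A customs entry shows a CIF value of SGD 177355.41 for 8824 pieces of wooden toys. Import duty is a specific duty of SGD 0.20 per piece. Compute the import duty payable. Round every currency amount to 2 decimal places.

Import duty = 8824 × 0.20 = 1764.80

Import duty: SGD 1764.80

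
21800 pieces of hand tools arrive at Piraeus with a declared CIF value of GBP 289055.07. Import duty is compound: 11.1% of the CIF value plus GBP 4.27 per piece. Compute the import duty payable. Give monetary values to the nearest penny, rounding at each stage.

Import duty: GBP 125171.11

Ad valorem component: 289055.07 × 11.1% = 32085.11
Specific component: 21800 × 4.27 = 93086.00
Import duty = 32085.11 + 93086.00 = 125171.11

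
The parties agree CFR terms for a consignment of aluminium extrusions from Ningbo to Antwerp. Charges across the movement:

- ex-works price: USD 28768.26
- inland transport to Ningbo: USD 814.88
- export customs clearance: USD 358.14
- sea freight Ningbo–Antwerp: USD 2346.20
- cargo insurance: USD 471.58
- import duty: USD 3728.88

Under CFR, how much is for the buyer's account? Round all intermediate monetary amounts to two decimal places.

Buyer's account: USD 4200.46

CFR: the seller pays costs through ocean freight to the destination port, but not insurance.
Seller's account: goods 28768.26 + inland to port 814.88 + export clearance 358.14 + freight 2346.20 = 32287.48
Buyer's account: insurance 471.58 + duty 3728.88 = 4200.46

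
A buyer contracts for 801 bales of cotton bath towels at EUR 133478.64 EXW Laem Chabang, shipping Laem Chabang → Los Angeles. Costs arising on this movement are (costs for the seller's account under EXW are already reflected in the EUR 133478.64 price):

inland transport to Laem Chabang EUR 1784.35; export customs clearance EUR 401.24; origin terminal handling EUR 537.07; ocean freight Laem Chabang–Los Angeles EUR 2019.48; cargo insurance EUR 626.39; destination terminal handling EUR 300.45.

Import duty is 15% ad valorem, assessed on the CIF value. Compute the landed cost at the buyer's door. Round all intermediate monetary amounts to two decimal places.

EXW: the seller makes goods available at their premises; the buyer bears all onward costs.
CIF value = EXW price + inland to port + export clearance + origin terminal + freight + insurance = 133478.64 + 1784.35 + 401.24 + 537.07 + 2019.48 + 626.39 = 138847.17
Import duty = 138847.17 × 15% = 20827.08
Buyer bears: inland to port 1784.35 + export clearance 401.24 + origin terminal 537.07 + freight 2019.48 + insurance 626.39 + destination terminal 300.45 + duty 20827.08 = 26496.06
Landed cost = invoice 133478.64 + 26496.06 = 159974.70

Total landed cost: EUR 159974.70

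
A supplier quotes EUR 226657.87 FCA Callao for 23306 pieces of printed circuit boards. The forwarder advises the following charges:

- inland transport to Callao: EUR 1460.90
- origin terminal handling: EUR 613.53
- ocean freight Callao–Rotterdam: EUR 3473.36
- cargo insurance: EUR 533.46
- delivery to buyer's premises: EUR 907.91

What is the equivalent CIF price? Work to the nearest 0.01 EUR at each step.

Not relevant to the conversion: inland to port — on the seller under both FCA and CIF; already in the FCA price and stays in the CIF price. delivery — on the buyer under both terms; not part of either seller's price.
From FCA to CIF, the seller additionally bears: origin terminal, freight, insurance.
CIF price = 226657.87 + 613.53 + 3473.36 + 533.46 = 231278.22

CIF price: EUR 231278.22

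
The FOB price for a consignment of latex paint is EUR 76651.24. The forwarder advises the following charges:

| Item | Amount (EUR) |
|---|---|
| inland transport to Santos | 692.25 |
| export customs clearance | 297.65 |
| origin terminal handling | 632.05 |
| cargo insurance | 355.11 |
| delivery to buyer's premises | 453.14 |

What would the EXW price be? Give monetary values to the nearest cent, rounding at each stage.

Not relevant to the conversion: delivery, insurance — on the buyer under both terms; not part of either seller's price.
From FOB to EXW, the seller no longer bears: inland to port, export clearance, origin terminal.
EXW price = 76651.24 − 692.25 − 297.65 − 632.05 = 75029.29

EXW price: EUR 75029.29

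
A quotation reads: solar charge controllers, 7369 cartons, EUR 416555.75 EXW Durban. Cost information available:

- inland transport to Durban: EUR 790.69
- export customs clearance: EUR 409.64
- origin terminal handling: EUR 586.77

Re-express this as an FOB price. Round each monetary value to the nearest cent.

FOB price: EUR 418342.85

From EXW to FOB, the seller additionally bears: inland to port, export clearance, origin terminal.
FOB price = 416555.75 + 790.69 + 409.64 + 586.77 = 418342.85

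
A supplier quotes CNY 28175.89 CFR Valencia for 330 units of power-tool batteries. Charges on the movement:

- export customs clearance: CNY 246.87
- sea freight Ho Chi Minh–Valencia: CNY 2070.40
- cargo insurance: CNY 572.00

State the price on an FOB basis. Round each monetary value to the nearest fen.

Not relevant to the conversion: export clearance — on the seller under both CFR and FOB; already in the CFR price and stays in the FOB price. insurance — on the buyer under both terms; not part of either seller's price.
From CFR to FOB, the seller no longer bears: freight.
FOB price = 28175.89 − 2070.40 = 26105.49

FOB price: CNY 26105.49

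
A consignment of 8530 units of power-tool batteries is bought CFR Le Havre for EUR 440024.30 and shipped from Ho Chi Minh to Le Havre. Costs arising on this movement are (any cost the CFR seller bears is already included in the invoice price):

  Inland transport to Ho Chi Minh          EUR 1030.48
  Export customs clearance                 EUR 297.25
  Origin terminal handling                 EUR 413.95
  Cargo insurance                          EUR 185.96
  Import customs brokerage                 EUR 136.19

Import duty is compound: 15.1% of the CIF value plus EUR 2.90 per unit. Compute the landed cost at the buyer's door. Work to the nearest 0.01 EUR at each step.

CFR: the seller pays costs through ocean freight to the destination port, but not insurance.
Already in the invoice (seller's account under CFR): inland to port, export clearance, origin terminal — exclude.
CIF value = CFR price + insurance = 440024.30 + 185.96 = 440210.26
Ad valorem component: 440210.26 × 15.1% = 66471.75
Specific component: 8530 × 2.90 = 24737.00
Import duty = 66471.75 + 24737.00 = 91208.75
Buyer bears: insurance 185.96 + brokerage 136.19 + duty 91208.75 = 91530.90
Landed cost = invoice 440024.30 + 91530.90 = 531555.20

Total landed cost: EUR 531555.20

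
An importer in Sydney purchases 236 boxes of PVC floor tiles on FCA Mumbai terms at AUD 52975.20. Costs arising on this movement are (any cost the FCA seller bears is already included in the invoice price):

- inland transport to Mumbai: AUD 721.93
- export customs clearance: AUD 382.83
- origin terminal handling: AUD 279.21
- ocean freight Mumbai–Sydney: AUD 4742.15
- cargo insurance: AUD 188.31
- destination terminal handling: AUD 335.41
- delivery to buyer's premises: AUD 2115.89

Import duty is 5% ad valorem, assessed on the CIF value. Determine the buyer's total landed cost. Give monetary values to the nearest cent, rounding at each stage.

FCA: the seller delivers export-cleared goods to the carrier; the buyer bears costs from that point.
Already in the invoice (seller's account under FCA): inland to port, export clearance — exclude.
CIF value = FCA price + origin terminal + freight + insurance = 52975.20 + 279.21 + 4742.15 + 188.31 = 58184.87
Import duty = 58184.87 × 5% = 2909.24
Buyer bears: origin terminal 279.21 + freight 4742.15 + insurance 188.31 + destination terminal 335.41 + delivery 2115.89 + duty 2909.24 = 10570.21
Landed cost = invoice 52975.20 + 10570.21 = 63545.41

Total landed cost: AUD 63545.41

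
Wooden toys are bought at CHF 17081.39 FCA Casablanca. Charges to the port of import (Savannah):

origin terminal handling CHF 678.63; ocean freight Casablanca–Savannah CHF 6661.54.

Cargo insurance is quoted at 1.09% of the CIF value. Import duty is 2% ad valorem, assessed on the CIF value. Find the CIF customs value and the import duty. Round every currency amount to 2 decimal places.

Let C be the CIF value. C = FCA price + pre-shipment costs + freight + 1.09% × C
C − 1.09% × C = 17081.39 + 678.63 + 6661.54
0.9891 × C = 24421.56
C = 24421.56 / 0.9891 = 24690.69
Insurance premium = 1.09% × 24690.69 = 269.13
Import duty = 24690.69 × 2% = 493.81

CIF value: CHF 24690.69; import duty: CHF 493.81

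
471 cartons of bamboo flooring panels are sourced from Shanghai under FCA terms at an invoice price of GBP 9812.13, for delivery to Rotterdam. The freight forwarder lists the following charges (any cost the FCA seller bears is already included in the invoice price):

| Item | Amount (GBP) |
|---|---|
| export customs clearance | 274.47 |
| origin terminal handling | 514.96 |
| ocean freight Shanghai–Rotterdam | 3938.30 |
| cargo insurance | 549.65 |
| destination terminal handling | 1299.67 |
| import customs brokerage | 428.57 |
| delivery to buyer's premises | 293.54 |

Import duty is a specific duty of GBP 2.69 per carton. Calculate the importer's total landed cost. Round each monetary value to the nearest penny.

FCA: the seller delivers export-cleared goods to the carrier; the buyer bears costs from that point.
Already in the invoice (seller's account under FCA): export clearance — exclude.
CIF value = FCA price + origin terminal + freight + insurance = 9812.13 + 514.96 + 3938.30 + 549.65 = 14815.04
Import duty = 471 × 2.69 = 1266.99
Buyer bears: origin terminal 514.96 + freight 3938.30 + insurance 549.65 + destination terminal 1299.67 + brokerage 428.57 + delivery 293.54 + duty 1266.99 = 8291.68
Landed cost = invoice 9812.13 + 8291.68 = 18103.81

Total landed cost: GBP 18103.81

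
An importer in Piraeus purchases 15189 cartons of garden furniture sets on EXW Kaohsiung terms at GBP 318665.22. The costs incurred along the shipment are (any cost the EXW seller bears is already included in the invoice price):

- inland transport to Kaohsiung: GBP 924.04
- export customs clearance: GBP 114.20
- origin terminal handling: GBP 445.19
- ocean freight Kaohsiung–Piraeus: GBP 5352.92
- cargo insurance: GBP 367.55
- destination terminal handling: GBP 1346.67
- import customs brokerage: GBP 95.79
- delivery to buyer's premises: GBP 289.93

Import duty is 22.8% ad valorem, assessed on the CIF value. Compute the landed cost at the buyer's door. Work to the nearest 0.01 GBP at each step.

Total landed cost: GBP 401899.67

EXW: the seller makes goods available at their premises; the buyer bears all onward costs.
CIF value = EXW price + inland to port + export clearance + origin terminal + freight + insurance = 318665.22 + 924.04 + 114.20 + 445.19 + 5352.92 + 367.55 = 325869.12
Import duty = 325869.12 × 22.8% = 74298.16
Buyer bears: inland to port 924.04 + export clearance 114.20 + origin terminal 445.19 + freight 5352.92 + insurance 367.55 + destination terminal 1346.67 + brokerage 95.79 + delivery 289.93 + duty 74298.16 = 83234.45
Landed cost = invoice 318665.22 + 83234.45 = 401899.67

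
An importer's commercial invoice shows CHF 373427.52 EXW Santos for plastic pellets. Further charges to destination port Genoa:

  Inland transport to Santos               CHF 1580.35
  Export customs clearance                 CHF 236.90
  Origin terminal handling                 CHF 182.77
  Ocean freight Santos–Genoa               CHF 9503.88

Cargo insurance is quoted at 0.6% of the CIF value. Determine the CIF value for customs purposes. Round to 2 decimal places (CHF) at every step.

Let C be the CIF value. C = EXW price + pre-shipment costs + freight + 0.6% × C
C − 0.6% × C = 373427.52 + 1580.35 + 236.90 + 182.77 + 9503.88
0.994 × C = 384931.42
C = 384931.42 / 0.994 = 387254.95
Insurance premium = 0.6% × 387254.95 = 2323.53

CIF value: CHF 387254.95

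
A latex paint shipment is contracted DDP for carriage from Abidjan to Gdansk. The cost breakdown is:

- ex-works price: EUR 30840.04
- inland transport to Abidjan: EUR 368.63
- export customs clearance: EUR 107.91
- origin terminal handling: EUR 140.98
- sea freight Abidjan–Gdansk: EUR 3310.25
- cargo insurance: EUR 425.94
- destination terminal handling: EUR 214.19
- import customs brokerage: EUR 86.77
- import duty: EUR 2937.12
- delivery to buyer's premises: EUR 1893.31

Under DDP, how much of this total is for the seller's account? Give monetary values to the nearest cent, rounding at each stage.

DDP: the seller bears all costs including import duty.
Seller's account: goods 30840.04 + inland to port 368.63 + export clearance 107.91 + origin terminal 140.98 + freight 3310.25 + insurance 425.94 + destination terminal 214.19 + brokerage 86.77 + duty 2937.12 + delivery 1893.31 = 40325.14
Buyer's account: 0.00

Seller's account: EUR 40325.14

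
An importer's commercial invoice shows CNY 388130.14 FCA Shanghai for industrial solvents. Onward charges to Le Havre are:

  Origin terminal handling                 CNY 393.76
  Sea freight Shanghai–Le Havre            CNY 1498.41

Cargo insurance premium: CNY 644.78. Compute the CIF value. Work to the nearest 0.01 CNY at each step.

CIF value: CNY 390667.09

CIF = FCA price + pre-shipment costs + freight + insurance
CIF = 388130.14 + 393.76 + 1498.41 + 644.78 = 390667.09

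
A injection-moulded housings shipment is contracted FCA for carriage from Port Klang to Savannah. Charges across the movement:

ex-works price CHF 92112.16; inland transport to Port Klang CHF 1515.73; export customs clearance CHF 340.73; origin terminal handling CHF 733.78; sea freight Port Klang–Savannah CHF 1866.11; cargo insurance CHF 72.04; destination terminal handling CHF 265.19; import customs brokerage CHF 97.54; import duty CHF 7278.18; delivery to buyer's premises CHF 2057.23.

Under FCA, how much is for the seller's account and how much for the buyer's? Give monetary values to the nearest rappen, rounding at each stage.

Seller: CHF 93968.62; buyer: CHF 12370.07

FCA: the seller delivers export-cleared goods to the carrier; the buyer bears costs from that point.
Seller's account: goods 92112.16 + inland to port 1515.73 + export clearance 340.73 = 93968.62
Buyer's account: origin terminal 733.78 + freight 1866.11 + insurance 72.04 + destination terminal 265.19 + brokerage 97.54 + duty 7278.18 + delivery 2057.23 = 12370.07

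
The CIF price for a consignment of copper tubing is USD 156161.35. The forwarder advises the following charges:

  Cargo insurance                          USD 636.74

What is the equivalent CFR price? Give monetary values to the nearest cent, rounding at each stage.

From CIF to CFR, the seller no longer bears: insurance.
CFR price = 156161.35 − 636.74 = 155524.61

CFR price: USD 155524.61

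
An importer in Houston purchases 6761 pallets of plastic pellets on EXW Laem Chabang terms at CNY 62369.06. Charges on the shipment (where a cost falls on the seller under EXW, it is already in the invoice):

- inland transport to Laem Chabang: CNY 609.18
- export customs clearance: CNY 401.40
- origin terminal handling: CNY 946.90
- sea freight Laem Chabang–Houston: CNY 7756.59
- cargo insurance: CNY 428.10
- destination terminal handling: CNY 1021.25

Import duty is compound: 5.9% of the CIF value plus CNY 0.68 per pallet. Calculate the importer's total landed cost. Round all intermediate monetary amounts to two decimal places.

EXW: the seller makes goods available at their premises; the buyer bears all onward costs.
CIF value = EXW price + inland to port + export clearance + origin terminal + freight + insurance = 62369.06 + 609.18 + 401.40 + 946.90 + 7756.59 + 428.10 = 72511.23
Ad valorem component: 72511.23 × 5.9% = 4278.16
Specific component: 6761 × 0.68 = 4597.48
Import duty = 4278.16 + 4597.48 = 8875.64
Buyer bears: inland to port 609.18 + export clearance 401.40 + origin terminal 946.90 + freight 7756.59 + insurance 428.10 + destination terminal 1021.25 + duty 8875.64 = 20039.06
Landed cost = invoice 62369.06 + 20039.06 = 82408.12

Total landed cost: CNY 82408.12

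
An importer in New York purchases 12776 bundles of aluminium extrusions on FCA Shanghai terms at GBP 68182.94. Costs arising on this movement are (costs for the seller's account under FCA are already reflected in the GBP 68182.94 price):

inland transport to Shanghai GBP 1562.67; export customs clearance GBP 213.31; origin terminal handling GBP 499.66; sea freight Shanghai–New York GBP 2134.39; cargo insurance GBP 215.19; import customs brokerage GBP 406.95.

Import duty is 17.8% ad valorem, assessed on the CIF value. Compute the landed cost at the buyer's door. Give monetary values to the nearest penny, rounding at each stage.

FCA: the seller delivers export-cleared goods to the carrier; the buyer bears costs from that point.
Already in the invoice (seller's account under FCA): inland to port, export clearance — exclude.
CIF value = FCA price + origin terminal + freight + insurance = 68182.94 + 499.66 + 2134.39 + 215.19 = 71032.18
Import duty = 71032.18 × 17.8% = 12643.73
Buyer bears: origin terminal 499.66 + freight 2134.39 + insurance 215.19 + brokerage 406.95 + duty 12643.73 = 15899.92
Landed cost = invoice 68182.94 + 15899.92 = 84082.86

Total landed cost: GBP 84082.86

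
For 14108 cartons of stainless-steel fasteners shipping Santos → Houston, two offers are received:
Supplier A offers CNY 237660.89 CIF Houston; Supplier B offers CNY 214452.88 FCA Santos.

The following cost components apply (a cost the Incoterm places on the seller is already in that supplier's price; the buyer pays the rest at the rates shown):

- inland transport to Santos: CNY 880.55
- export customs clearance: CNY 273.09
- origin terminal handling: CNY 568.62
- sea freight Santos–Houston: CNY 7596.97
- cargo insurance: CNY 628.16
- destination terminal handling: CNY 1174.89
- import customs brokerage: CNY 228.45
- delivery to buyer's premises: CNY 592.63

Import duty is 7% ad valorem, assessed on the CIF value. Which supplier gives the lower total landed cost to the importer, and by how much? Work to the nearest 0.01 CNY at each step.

Supplier A (CIF):
The CIF price already equals the CIF value: 237660.89
Import duty = 237660.89 × 7% = 16636.26
Buyer bears (A): 1174.89 + 228.45 + 592.63 = 1995.97
Landed cost (A) = invoice 237660.89 + 1995.97 + duty 16636.26 = 256293.12
Supplier B (FCA):
CIF value = FCA price + origin terminal + freight + insurance = 214452.88 + 568.62 + 7596.97 + 628.16 = 223246.63
Import duty = 223246.63 × 7% = 15627.26
Buyer bears (B): 568.62 + 7596.97 + 628.16 + 1174.89 + 228.45 + 592.63 = 10789.72
Landed cost (B) = invoice 214452.88 + 10789.72 + duty 15627.26 = 240869.86
Difference = |256293.12 − 240869.86| = 15423.26

Supplier B is cheaper by CNY 15423.26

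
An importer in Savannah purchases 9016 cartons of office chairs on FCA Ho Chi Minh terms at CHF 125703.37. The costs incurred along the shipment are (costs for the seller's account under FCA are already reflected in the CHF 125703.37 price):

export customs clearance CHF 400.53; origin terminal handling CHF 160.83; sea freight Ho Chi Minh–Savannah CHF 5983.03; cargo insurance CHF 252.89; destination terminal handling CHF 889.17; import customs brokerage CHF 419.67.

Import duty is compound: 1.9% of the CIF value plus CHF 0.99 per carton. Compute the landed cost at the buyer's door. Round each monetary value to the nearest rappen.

FCA: the seller delivers export-cleared goods to the carrier; the buyer bears costs from that point.
Already in the invoice (seller's account under FCA): export clearance — exclude.
CIF value = FCA price + origin terminal + freight + insurance = 125703.37 + 160.83 + 5983.03 + 252.89 = 132100.12
Ad valorem component: 132100.12 × 1.9% = 2509.90
Specific component: 9016 × 0.99 = 8925.84
Import duty = 2509.90 + 8925.84 = 11435.74
Buyer bears: origin terminal 160.83 + freight 5983.03 + insurance 252.89 + destination terminal 889.17 + brokerage 419.67 + duty 11435.74 = 19141.33
Landed cost = invoice 125703.37 + 19141.33 = 144844.70

Total landed cost: CHF 144844.70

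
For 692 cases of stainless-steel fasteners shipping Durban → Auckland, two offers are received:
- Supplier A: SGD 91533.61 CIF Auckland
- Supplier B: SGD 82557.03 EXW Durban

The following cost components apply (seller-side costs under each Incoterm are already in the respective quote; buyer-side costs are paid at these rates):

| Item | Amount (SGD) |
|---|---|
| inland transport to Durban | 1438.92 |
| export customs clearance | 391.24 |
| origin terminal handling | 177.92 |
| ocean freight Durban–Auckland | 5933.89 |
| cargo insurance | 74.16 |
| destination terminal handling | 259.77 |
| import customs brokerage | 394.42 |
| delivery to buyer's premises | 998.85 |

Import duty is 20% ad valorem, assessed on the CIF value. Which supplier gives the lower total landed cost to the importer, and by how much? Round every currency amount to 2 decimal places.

Supplier A (CIF):
The CIF price already equals the CIF value: 91533.61
Import duty = 91533.61 × 20% = 18306.72
Buyer bears (A): 259.77 + 394.42 + 998.85 = 1653.04
Landed cost (A) = invoice 91533.61 + 1653.04 + duty 18306.72 = 111493.37
Supplier B (EXW):
CIF value = EXW price + inland to port + export clearance + origin terminal + freight + insurance = 82557.03 + 1438.92 + 391.24 + 177.92 + 5933.89 + 74.16 = 90573.16
Import duty = 90573.16 × 20% = 18114.63
Buyer bears (B): 1438.92 + 391.24 + 177.92 + 5933.89 + 74.16 + 259.77 + 394.42 + 998.85 = 9669.17
Landed cost (B) = invoice 82557.03 + 9669.17 + duty 18114.63 = 110340.83
Difference = |111493.37 − 110340.83| = 1152.54

Supplier B is cheaper by SGD 1152.54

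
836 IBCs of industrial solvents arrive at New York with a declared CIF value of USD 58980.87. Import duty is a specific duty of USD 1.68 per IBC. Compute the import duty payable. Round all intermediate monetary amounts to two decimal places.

Import duty: USD 1404.48

Import duty = 836 × 1.68 = 1404.48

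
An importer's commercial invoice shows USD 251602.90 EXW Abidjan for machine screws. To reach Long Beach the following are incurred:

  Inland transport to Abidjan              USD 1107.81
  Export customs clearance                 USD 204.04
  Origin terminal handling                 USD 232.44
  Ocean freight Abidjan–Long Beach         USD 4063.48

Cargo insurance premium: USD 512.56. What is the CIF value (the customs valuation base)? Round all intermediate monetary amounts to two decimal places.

CIF = EXW price + pre-shipment costs + freight + insurance
CIF = 251602.90 + 1107.81 + 204.04 + 232.44 + 4063.48 + 512.56 = 257723.23

CIF value: USD 257723.23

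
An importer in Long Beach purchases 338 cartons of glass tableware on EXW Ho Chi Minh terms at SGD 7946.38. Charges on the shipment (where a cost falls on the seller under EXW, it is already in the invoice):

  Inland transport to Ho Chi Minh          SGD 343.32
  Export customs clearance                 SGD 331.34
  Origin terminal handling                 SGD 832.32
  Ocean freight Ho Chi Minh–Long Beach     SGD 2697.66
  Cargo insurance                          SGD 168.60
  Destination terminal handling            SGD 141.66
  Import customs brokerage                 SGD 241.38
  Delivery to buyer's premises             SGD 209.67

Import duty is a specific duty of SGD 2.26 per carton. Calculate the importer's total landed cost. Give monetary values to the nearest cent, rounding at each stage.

EXW: the seller makes goods available at their premises; the buyer bears all onward costs.
CIF value = EXW price + inland to port + export clearance + origin terminal + freight + insurance = 7946.38 + 343.32 + 331.34 + 832.32 + 2697.66 + 168.60 = 12319.62
Import duty = 338 × 2.26 = 763.88
Buyer bears: inland to port 343.32 + export clearance 331.34 + origin terminal 832.32 + freight 2697.66 + insurance 168.60 + destination terminal 141.66 + brokerage 241.38 + delivery 209.67 + duty 763.88 = 5729.83
Landed cost = invoice 7946.38 + 5729.83 = 13676.21

Total landed cost: SGD 13676.21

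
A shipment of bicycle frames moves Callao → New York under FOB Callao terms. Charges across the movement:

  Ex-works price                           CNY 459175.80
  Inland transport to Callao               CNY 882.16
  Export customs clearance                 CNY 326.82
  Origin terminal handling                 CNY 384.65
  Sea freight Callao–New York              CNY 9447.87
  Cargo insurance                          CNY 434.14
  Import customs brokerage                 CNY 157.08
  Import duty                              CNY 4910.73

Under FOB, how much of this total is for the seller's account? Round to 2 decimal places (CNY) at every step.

Seller's account: CNY 460769.43

FOB: the seller bears costs until goods are on board at the origin port; the buyer bears freight, insurance and all costs thereafter.
Seller's account: goods 459175.80 + inland to port 882.16 + export clearance 326.82 + origin terminal 384.65 = 460769.43
Buyer's account: freight 9447.87 + insurance 434.14 + brokerage 157.08 + duty 4910.73 = 14949.82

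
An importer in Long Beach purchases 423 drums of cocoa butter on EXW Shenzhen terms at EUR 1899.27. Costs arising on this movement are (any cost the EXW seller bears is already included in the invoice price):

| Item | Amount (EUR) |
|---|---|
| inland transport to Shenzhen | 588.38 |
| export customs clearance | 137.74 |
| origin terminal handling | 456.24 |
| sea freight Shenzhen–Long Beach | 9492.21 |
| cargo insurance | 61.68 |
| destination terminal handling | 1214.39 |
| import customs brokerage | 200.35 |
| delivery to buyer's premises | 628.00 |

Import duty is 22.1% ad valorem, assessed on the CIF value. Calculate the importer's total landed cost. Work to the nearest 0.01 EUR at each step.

EXW: the seller makes goods available at their premises; the buyer bears all onward costs.
CIF value = EXW price + inland to port + export clearance + origin terminal + freight + insurance = 1899.27 + 588.38 + 137.74 + 456.24 + 9492.21 + 61.68 = 12635.52
Import duty = 12635.52 × 22.1% = 2792.45
Buyer bears: inland to port 588.38 + export clearance 137.74 + origin terminal 456.24 + freight 9492.21 + insurance 61.68 + destination terminal 1214.39 + brokerage 200.35 + delivery 628.00 + duty 2792.45 = 15571.44
Landed cost = invoice 1899.27 + 15571.44 = 17470.71

Total landed cost: EUR 17470.71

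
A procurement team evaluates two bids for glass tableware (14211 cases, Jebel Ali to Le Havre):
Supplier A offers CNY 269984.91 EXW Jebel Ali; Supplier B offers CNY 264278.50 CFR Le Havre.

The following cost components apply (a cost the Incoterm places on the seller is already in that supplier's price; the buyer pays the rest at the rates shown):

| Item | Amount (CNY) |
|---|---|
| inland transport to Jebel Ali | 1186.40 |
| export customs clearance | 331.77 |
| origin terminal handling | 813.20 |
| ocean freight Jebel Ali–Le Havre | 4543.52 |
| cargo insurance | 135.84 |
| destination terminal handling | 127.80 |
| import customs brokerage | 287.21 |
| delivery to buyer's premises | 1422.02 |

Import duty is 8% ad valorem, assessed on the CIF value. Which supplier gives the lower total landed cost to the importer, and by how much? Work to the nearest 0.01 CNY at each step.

Supplier A (EXW):
CIF value = EXW price + inland to port + export clearance + origin terminal + freight + insurance = 269984.91 + 1186.40 + 331.77 + 813.20 + 4543.52 + 135.84 = 276995.64
Import duty = 276995.64 × 8% = 22159.65
Buyer bears (A): 1186.40 + 331.77 + 813.20 + 4543.52 + 135.84 + 127.80 + 287.21 + 1422.02 = 8847.76
Landed cost (A) = invoice 269984.91 + 8847.76 + duty 22159.65 = 300992.32
Supplier B (CFR):
CIF value = CFR price + insurance = 264278.50 + 135.84 = 264414.34
Import duty = 264414.34 × 8% = 21153.15
Buyer bears (B): 135.84 + 127.80 + 287.21 + 1422.02 = 1972.87
Landed cost (B) = invoice 264278.50 + 1972.87 + duty 21153.15 = 287404.52
Difference = |300992.32 − 287404.52| = 13587.80

Supplier B is cheaper by CNY 13587.80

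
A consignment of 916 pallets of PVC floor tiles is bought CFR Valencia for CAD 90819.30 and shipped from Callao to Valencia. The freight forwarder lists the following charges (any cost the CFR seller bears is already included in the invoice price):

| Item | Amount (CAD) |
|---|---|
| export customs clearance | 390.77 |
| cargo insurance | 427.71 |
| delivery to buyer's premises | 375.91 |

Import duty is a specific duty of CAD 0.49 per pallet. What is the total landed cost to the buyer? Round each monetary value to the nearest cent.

CFR: the seller pays costs through ocean freight to the destination port, but not insurance.
Already in the invoice (seller's account under CFR): export clearance — exclude.
CIF value = CFR price + insurance = 90819.30 + 427.71 = 91247.01
Import duty = 916 × 0.49 = 448.84
Buyer bears: insurance 427.71 + delivery 375.91 + duty 448.84 = 1252.46
Landed cost = invoice 90819.30 + 1252.46 = 92071.76

Total landed cost: CAD 92071.76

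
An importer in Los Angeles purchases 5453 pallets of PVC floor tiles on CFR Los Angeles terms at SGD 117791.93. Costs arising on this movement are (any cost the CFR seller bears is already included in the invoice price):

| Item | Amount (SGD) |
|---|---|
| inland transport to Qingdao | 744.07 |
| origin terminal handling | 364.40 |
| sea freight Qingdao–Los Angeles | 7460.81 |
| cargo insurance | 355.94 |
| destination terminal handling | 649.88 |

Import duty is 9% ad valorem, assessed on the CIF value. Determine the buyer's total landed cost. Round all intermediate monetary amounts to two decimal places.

CFR: the seller pays costs through ocean freight to the destination port, but not insurance.
Already in the invoice (seller's account under CFR): inland to port, origin terminal, freight — exclude.
CIF value = CFR price + insurance = 117791.93 + 355.94 = 118147.87
Import duty = 118147.87 × 9% = 10633.31
Buyer bears: insurance 355.94 + destination terminal 649.88 + duty 10633.31 = 11639.13
Landed cost = invoice 117791.93 + 11639.13 = 129431.06

Total landed cost: SGD 129431.06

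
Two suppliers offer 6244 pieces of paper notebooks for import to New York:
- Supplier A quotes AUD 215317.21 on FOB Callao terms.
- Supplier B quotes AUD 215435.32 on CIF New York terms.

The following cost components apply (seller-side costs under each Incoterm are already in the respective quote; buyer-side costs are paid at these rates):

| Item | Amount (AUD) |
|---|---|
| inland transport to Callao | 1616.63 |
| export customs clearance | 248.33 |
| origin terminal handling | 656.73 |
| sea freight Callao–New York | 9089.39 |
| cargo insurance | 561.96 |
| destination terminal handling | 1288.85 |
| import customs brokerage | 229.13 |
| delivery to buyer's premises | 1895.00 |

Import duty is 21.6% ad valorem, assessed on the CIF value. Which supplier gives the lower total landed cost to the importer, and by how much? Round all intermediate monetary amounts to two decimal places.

Supplier B is cheaper by AUD 11592.42

Supplier A (FOB):
CIF value = FOB price + freight + insurance = 215317.21 + 9089.39 + 561.96 = 224968.56
Import duty = 224968.56 × 21.6% = 48593.21
Buyer bears (A): 9089.39 + 561.96 + 1288.85 + 229.13 + 1895.00 = 13064.33
Landed cost (A) = invoice 215317.21 + 13064.33 + duty 48593.21 = 276974.75
Supplier B (CIF):
The CIF price already equals the CIF value: 215435.32
Import duty = 215435.32 × 21.6% = 46534.03
Buyer bears (B): 1288.85 + 229.13 + 1895.00 = 3412.98
Landed cost (B) = invoice 215435.32 + 3412.98 + duty 46534.03 = 265382.33
Difference = |276974.75 − 265382.33| = 11592.42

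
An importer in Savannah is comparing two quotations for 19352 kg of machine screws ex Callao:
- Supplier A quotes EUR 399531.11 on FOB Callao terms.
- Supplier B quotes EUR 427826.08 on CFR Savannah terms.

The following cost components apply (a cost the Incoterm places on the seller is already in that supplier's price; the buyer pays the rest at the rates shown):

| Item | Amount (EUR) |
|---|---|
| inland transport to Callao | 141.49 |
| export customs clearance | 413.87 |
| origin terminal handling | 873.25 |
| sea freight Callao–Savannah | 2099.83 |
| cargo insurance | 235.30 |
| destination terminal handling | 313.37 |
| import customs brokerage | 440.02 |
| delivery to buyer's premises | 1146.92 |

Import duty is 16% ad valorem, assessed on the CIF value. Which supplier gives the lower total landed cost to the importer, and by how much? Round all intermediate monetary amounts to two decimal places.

Supplier A (FOB):
CIF value = FOB price + freight + insurance = 399531.11 + 2099.83 + 235.30 = 401866.24
Import duty = 401866.24 × 16% = 64298.60
Buyer bears (A): 2099.83 + 235.30 + 313.37 + 440.02 + 1146.92 = 4235.44
Landed cost (A) = invoice 399531.11 + 4235.44 + duty 64298.60 = 468065.15
Supplier B (CFR):
CIF value = CFR price + insurance = 427826.08 + 235.30 = 428061.38
Import duty = 428061.38 × 16% = 68489.82
Buyer bears (B): 235.30 + 313.37 + 440.02 + 1146.92 = 2135.61
Landed cost (B) = invoice 427826.08 + 2135.61 + duty 68489.82 = 498451.51
Difference = |468065.15 − 498451.51| = 30386.36

Supplier A is cheaper by EUR 30386.36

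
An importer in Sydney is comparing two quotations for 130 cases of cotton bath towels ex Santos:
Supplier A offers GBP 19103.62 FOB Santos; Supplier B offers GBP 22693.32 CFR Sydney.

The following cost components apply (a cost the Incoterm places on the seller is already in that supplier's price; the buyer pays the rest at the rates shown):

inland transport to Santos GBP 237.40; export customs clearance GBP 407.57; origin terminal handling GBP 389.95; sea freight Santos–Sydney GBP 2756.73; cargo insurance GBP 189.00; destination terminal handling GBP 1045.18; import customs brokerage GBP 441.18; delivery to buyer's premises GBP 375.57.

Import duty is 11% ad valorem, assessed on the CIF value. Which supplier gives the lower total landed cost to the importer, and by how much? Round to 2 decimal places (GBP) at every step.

Supplier A (FOB):
CIF value = FOB price + freight + insurance = 19103.62 + 2756.73 + 189.00 = 22049.35
Import duty = 22049.35 × 11% = 2425.43
Buyer bears (A): 2756.73 + 189.00 + 1045.18 + 441.18 + 375.57 = 4807.66
Landed cost (A) = invoice 19103.62 + 4807.66 + duty 2425.43 = 26336.71
Supplier B (CFR):
CIF value = CFR price + insurance = 22693.32 + 189.00 = 22882.32
Import duty = 22882.32 × 11% = 2517.06
Buyer bears (B): 189.00 + 1045.18 + 441.18 + 375.57 = 2050.93
Landed cost (B) = invoice 22693.32 + 2050.93 + duty 2517.06 = 27261.31
Difference = |26336.71 − 27261.31| = 924.60

Supplier A is cheaper by GBP 924.60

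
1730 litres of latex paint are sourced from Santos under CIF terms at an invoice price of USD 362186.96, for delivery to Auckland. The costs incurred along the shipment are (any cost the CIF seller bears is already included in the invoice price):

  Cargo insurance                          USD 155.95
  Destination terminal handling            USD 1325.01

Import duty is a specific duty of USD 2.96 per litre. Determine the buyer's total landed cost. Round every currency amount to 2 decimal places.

Total landed cost: USD 368632.77

CIF: the seller pays costs through ocean freight and marine insurance to the destination port.
Already in the invoice (seller's account under CIF): insurance — exclude.
The CIF price already equals the CIF value: 362186.96
Import duty = 1730 × 2.96 = 5120.80
Buyer bears: destination terminal 1325.01 + duty 5120.80 = 6445.81
Landed cost = invoice 362186.96 + 6445.81 = 368632.77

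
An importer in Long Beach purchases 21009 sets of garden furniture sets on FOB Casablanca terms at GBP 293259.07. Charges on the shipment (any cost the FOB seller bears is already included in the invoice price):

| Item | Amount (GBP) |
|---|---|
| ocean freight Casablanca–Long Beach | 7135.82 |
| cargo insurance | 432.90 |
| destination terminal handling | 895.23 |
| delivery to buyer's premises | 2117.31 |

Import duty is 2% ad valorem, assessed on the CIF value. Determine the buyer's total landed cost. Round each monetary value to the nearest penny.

Total landed cost: GBP 309856.89

FOB: the seller bears costs until goods are on board at the origin port; the buyer bears freight, insurance and all costs thereafter.
CIF value = FOB price + freight + insurance = 293259.07 + 7135.82 + 432.90 = 300827.79
Import duty = 300827.79 × 2% = 6016.56
Buyer bears: freight 7135.82 + insurance 432.90 + destination terminal 895.23 + delivery 2117.31 + duty 6016.56 = 16597.82
Landed cost = invoice 293259.07 + 16597.82 = 309856.89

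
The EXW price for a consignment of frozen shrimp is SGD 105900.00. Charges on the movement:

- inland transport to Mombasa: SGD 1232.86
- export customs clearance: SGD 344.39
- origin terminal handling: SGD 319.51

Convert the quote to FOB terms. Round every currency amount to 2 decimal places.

FOB price: SGD 107796.76

From EXW to FOB, the seller additionally bears: inland to port, export clearance, origin terminal.
FOB price = 105900.00 + 1232.86 + 344.39 + 319.51 = 107796.76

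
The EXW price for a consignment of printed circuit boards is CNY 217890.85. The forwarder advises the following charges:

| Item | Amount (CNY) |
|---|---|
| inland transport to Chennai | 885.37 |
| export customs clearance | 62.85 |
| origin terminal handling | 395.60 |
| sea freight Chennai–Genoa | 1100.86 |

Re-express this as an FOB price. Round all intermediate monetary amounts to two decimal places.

FOB price: CNY 219234.67

Not relevant to the conversion: freight — on the buyer under both terms; not part of either seller's price.
From EXW to FOB, the seller additionally bears: inland to port, export clearance, origin terminal.
FOB price = 217890.85 + 885.37 + 62.85 + 395.60 = 219234.67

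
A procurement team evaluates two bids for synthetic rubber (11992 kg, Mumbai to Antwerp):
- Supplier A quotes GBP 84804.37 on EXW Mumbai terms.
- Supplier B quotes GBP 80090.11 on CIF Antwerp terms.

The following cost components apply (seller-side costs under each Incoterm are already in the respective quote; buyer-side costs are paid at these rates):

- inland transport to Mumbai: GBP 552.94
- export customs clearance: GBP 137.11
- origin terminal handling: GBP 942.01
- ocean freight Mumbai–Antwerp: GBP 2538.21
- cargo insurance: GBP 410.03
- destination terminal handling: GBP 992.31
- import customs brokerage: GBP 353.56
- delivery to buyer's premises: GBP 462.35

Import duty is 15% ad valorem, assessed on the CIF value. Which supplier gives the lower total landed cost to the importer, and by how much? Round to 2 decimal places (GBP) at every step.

Supplier A (EXW):
CIF value = EXW price + inland to port + export clearance + origin terminal + freight + insurance = 84804.37 + 552.94 + 137.11 + 942.01 + 2538.21 + 410.03 = 89384.67
Import duty = 89384.67 × 15% = 13407.70
Buyer bears (A): 552.94 + 137.11 + 942.01 + 2538.21 + 410.03 + 992.31 + 353.56 + 462.35 = 6388.52
Landed cost (A) = invoice 84804.37 + 6388.52 + duty 13407.70 = 104600.59
Supplier B (CIF):
The CIF price already equals the CIF value: 80090.11
Import duty = 80090.11 × 15% = 12013.52
Buyer bears (B): 992.31 + 353.56 + 462.35 = 1808.22
Landed cost (B) = invoice 80090.11 + 1808.22 + duty 12013.52 = 93911.85
Difference = |104600.59 − 93911.85| = 10688.74

Supplier B is cheaper by GBP 10688.74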